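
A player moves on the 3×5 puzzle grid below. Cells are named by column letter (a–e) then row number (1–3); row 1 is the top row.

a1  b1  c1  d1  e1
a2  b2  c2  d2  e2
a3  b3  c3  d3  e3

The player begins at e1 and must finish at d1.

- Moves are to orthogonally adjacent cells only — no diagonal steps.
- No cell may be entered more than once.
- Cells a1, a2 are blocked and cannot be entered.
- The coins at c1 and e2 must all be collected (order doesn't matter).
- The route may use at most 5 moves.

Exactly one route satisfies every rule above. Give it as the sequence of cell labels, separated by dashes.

e1 - e2 - d2 - c2 - c1 - d1

Any route must reach c1 and e2 and still end at d1 within 5 moves, so the order of the required stops is forced.
Route from e1: down to e2, 2× left (reaching c2), up to c1, right to d1 — 5 moves in all.
Check: all required cells visited; 5 ≤ 5 moves.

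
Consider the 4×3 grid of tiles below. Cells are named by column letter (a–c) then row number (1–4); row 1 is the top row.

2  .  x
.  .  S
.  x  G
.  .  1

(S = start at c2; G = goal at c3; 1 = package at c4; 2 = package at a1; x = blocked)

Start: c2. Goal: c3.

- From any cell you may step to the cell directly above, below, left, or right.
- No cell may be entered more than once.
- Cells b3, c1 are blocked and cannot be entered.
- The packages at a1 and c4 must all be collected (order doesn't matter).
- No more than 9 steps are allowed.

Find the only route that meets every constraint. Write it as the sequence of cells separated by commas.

Any route must reach a1 and c4 and still end at c3 within 9 moves, so the order of the required stops is forced.
Route from c2: left 1 to b2, up 1 to b1, left 1 to a1, down 3 to a4, right 2 to c4, up 1 to c3 — 9 moves in all.
Check: all required cells visited; 9 ≤ 9 moves.

c2, b2, b1, a1, a2, a3, a4, b4, c4, c3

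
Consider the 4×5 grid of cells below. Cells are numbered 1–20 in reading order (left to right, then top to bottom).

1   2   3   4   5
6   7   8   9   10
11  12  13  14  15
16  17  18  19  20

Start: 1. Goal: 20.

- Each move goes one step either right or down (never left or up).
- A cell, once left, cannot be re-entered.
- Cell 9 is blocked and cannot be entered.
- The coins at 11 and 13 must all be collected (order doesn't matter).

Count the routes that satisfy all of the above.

3

A right/down-only route from 1 to 20 makes exactly 3 down-moves and 4 right-moves in some order.
With no other constraints that would be C(7,3) = 35 routes.
A monotone route can only reach the required cells in the order 11, 13, so split there and multiply the segment counts (each segment already excludes blocked cells): 1→11: 1; 11→13: 1; 13→20: 3; product = 3.
That gives 3 routes.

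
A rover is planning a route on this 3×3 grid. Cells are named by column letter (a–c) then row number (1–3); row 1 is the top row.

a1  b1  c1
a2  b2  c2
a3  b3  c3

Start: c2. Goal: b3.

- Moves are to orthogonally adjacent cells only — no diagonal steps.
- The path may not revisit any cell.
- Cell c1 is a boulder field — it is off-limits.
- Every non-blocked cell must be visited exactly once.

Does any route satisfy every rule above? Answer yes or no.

Colour the cells like a checkerboard: each orthogonal step flips colour, so a Hamiltonian route alternates colours. Here there are 4 cells of one colour and 4 of the other, with start on the same colour as the goal — the counts and endpoints can't be arranged into an alternating sequence of length 8, so no Hamiltonian route exists.

no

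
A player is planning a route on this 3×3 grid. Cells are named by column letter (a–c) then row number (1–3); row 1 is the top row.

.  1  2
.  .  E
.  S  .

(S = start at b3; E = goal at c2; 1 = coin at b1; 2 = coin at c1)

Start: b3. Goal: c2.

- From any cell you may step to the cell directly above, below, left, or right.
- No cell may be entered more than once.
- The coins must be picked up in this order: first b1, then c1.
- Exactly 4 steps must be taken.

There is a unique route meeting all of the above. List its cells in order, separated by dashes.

The waypoints must appear in the order b1, c1, with no cell reused.
Route from b3: up 2 to b1, right 1 to c1, down 1 to c2 — 4 moves in all.
Check: order respected (1 at step 2, 2 at step 3); 4 moves as required.

b3 - b2 - b1 - c1 - c2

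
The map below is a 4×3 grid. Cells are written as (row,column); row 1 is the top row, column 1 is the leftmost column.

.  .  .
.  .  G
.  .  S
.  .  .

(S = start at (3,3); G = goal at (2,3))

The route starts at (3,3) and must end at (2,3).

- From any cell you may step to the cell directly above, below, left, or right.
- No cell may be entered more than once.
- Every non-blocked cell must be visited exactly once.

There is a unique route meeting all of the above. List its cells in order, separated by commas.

Need to visit all 12 open cells exactly once, starting at (3,3) and ending at (2,3).
Cell (1,1) has only two open neighbours ((2,1) and (1,2)), so the path must pass straight through it: one of those is the cell it's entered from and the other is where it exits.
Route from (3,3): down to (4,3), 2× left (reaching (4,1)), up to (3,1), right to (3,2), up to (2,2), left to (2,1), up to (1,1), 2× right (reaching (1,3)), down to (2,3) — 11 moves in all.
Check: all 12 open cells covered.

(3,3), (4,3), (4,2), (4,1), (3,1), (3,2), (2,2), (2,1), (1,1), (1,2), (1,3), (2,3)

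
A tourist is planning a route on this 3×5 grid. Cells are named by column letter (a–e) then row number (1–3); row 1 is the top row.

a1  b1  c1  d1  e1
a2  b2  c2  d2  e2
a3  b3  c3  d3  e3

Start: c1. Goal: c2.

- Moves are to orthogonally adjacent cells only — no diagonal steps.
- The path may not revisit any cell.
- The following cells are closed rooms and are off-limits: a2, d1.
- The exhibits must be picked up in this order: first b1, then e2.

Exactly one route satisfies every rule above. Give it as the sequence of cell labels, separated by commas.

The waypoints must appear in the order b1, e2, with no cell reused.
Route from c1: left to b1, 2× down (reaching b3), 3× right (reaching e3), up to e2, 2× left (reaching c2) — 9 moves in all.
Check: order respected (b1 at step 1, e2 at step 7).

c1, b1, b2, b3, c3, d3, e3, e2, d2, c2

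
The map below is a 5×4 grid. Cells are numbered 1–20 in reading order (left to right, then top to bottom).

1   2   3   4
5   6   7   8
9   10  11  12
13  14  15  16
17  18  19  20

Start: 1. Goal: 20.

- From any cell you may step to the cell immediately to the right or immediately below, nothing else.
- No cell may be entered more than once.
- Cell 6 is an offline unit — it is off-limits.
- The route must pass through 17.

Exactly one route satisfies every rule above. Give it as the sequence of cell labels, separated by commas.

Moves only go right or down, so the column and row indices never decrease.
Route from 1: down 4 to 17, right 3 to 20 — 7 moves in all.
Check: all required cells visited.

1, 5, 9, 13, 17, 18, 19, 20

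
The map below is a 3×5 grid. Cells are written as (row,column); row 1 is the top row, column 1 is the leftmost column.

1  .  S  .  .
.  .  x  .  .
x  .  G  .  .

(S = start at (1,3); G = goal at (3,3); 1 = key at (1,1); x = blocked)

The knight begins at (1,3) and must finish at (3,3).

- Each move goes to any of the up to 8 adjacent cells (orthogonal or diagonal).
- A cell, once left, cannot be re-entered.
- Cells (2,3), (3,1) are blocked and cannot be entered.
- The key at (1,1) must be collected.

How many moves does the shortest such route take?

4

Any route passes through (1,1) somewhere between (1,3) and (3,3). Summing Chebyshev distances along the two legs ((1,3) → (1,1) → (3,3)) gives a lower bound of 2 + 2 = 4 moves.
A route of 4 moves achieves this: (1,3) → (1,2) → (1,1) → (2,2) → (3,3).
Since 4 matches the lower bound, it is optimal.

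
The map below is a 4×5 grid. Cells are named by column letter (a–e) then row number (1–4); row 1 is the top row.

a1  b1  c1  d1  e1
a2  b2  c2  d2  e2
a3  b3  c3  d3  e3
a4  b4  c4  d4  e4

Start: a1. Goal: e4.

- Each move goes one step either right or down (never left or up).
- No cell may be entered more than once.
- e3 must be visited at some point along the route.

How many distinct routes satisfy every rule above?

A right/down-only route from a1 to e4 makes exactly 3 down-moves and 4 right-moves in some order.
With no other constraints that would be C(7,3) = 35 routes.
Split at e3 and multiply the segment counts: a1→e3: 15; e3→e4: 1; product = 15.
That gives 15 routes.

15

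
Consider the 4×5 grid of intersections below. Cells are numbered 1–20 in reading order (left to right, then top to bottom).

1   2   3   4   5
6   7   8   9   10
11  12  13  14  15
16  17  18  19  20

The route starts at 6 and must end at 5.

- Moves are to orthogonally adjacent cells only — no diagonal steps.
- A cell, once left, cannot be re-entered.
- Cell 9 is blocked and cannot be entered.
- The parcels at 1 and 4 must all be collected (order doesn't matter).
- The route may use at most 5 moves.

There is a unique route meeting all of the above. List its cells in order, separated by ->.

The 5-move cap with required stops at 1, 4 leaves no slack for detours.
Route from 6: up 1 to 1, right 4 to 5 — 5 moves in all.
Check: all required cells visited; 5 ≤ 5 moves.

6 -> 1 -> 2 -> 3 -> 4 -> 5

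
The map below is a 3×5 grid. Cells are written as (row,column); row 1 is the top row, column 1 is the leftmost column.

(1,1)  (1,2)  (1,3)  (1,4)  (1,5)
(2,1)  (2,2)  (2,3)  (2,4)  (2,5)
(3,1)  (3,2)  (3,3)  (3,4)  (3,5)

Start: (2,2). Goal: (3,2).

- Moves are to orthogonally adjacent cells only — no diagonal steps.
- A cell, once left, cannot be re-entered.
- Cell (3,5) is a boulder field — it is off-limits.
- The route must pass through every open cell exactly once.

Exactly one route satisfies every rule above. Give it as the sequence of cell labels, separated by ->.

(2,2) -> (2,3) -> (3,3) -> (3,4) -> (2,4) -> (2,5) -> (1,5) -> (1,4) -> (1,3) -> (1,2) -> (1,1) -> (2,1) -> (3,1) -> (3,2)

Need to visit all 14 open cells exactly once, starting at (2,2) and ending at (3,2).
Cell (1,1) has only two open neighbours ((2,1) and (1,2)), so the path must pass straight through it: one of those is the cell it's entered from and the other is where it exits.
Route from (2,2): right 1 to (2,3), down 1 to (3,3), right 1 to (3,4), up 1 to (2,4), right 1 to (2,5), up 1 to (1,5), left 4 to (1,1), down 2 to (3,1), right 1 to (3,2) — 13 moves in all.
Check: all 14 open cells covered.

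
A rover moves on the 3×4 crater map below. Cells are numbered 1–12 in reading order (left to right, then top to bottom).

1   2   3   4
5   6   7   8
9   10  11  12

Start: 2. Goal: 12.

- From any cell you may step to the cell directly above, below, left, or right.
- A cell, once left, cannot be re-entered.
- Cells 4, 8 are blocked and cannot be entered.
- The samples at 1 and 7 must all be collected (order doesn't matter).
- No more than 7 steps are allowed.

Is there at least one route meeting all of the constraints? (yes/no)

yes

One route that works: 2 → 1 → 5 → 6 → 7 → 11 → 12.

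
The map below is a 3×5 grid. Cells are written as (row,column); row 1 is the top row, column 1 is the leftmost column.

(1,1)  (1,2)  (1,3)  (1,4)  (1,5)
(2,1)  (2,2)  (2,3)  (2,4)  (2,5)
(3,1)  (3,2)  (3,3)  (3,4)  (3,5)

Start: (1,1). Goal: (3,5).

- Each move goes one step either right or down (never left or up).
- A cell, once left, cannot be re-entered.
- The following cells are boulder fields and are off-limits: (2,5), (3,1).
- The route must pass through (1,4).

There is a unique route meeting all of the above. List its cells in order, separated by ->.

Moves only go right or down, so the column and row indices never decrease.
Route from (1,1): right 3 to (1,4), down 2 to (3,4), right 1 to (3,5) — 6 moves in all.
Check: all required cells visited.

(1,1) -> (1,2) -> (1,3) -> (1,4) -> (2,4) -> (3,4) -> (3,5)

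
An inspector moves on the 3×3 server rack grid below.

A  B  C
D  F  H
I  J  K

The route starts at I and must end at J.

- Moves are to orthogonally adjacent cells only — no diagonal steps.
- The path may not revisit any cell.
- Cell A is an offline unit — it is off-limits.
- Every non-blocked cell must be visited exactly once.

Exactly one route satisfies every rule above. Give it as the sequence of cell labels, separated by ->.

Need to visit all 8 open cells exactly once, starting at I and ending at J.
Cell B has only two open neighbours (F and C), so the path must pass straight through it: one of those is the cell it's entered from and the other is where it exits.
Route from I: up to D, right to F, up to B, right to C, 2× down (reaching K), left to J — 7 moves in all.
Check: all 8 open cells covered.

I -> D -> F -> B -> C -> H -> K -> J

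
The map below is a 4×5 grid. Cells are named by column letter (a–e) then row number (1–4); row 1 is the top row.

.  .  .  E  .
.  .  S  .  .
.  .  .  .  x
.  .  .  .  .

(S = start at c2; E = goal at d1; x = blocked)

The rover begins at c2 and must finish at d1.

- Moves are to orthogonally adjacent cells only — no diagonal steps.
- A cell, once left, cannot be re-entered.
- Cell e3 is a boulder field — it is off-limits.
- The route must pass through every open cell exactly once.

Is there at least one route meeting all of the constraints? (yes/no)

Cell e4 has only one open neighbour but is neither the start nor the goal, so a Hamiltonian route would have to both enter and leave it through the same neighbour — impossible without revisiting.

no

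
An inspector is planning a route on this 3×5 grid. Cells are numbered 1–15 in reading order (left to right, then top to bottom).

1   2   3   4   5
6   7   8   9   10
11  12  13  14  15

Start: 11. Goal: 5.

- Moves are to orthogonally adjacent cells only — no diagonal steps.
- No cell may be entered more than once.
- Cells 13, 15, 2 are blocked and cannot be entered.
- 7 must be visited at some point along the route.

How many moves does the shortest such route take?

Any route passes through 7 somewhere between 11 and 5. Summing Manhattan distances along the two legs (11 → 7 → 5) gives a lower bound of 2 + 4 = 6 moves.
A route of 6 moves achieves this: 11 → 6 → 7 → 8 → 3 → 4 → 5.
Since 6 matches the lower bound, it is optimal.

6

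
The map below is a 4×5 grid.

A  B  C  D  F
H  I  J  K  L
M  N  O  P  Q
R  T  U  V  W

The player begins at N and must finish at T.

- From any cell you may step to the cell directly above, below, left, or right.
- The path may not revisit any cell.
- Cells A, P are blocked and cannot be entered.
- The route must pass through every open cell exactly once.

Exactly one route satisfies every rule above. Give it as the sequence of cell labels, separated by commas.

Need to visit all 18 open cells exactly once, starting at N and ending at T.
Cell R has only two open neighbours (M and T), so the path must pass straight through it: one of those is the cell it's entered from and the other is where it exits.
Route from N: right to O, down to U, 2× right (reaching W), 3× up (reaching F), left to D, down to K, left to J, up to C, left to B, down to I, left to H, 2× down (reaching R), right to T — 17 moves in all.
Check: all 18 open cells covered.

N, O, U, V, W, Q, L, F, D, K, J, C, B, I, H, M, R, T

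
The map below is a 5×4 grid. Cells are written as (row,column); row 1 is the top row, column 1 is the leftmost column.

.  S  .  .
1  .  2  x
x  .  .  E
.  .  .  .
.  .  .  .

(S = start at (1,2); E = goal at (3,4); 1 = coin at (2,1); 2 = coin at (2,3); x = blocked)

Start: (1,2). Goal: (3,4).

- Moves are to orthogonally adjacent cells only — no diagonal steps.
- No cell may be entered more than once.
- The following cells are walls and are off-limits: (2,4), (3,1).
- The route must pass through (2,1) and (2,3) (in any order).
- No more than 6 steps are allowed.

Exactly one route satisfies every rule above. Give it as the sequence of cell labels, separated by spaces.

(1,2) (1,1) (2,1) (2,2) (2,3) (3,3) (3,4)

The budget equals the shortest possible length, so every move has to be on a shortest route through the required cells.
Route from (1,2): left 1 to (1,1), down 1 to (2,1), right 2 to (2,3), down 1 to (3,3), right 1 to (3,4) — 6 moves in all.
Check: all required cells visited; 6 ≤ 6 moves.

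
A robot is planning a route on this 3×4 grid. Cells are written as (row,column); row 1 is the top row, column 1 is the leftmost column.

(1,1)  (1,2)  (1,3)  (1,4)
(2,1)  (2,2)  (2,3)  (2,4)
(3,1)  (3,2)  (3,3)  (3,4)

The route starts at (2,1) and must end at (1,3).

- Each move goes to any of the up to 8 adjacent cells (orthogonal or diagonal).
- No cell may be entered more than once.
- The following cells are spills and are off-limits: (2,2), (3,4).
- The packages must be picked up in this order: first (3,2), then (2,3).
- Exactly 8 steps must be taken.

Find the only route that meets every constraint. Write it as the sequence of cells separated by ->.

The waypoints must appear in the order (3,2), (2,3), with no cell reused.
Route from (2,1): down to (3,1), 2× right (reaching (3,3)), up-right to (2,4), up to (1,4), down-left to (2,3), up-left to (1,2), right to (1,3) — 8 moves in all.
Check: order respected ((3,2) at step 2, (2,3) at step 6); 8 moves as required.

(2,1) -> (3,1) -> (3,2) -> (3,3) -> (2,4) -> (1,4) -> (2,3) -> (1,2) -> (1,3)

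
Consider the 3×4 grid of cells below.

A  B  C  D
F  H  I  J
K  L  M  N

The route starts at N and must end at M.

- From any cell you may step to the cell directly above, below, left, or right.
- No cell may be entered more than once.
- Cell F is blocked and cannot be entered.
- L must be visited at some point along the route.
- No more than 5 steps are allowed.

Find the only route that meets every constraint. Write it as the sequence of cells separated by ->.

N -> J -> I -> H -> L -> M

The 5-move cap with required stops at L leaves no slack for detours.
Route from N: up 1 to J, left 2 to H, down 1 to L, right 1 to M — 5 moves in all.
Check: all required cells visited; 5 ≤ 5 moves.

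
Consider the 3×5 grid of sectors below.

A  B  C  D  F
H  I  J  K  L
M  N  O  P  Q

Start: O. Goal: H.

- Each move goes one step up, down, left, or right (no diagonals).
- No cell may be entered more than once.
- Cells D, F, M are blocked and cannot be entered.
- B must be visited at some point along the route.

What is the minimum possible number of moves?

Any route passes through B somewhere between O and H. Summing Manhattan distances along the two legs (O → B → H) gives a lower bound of 3 + 2 = 5 moves.
A route of 5 moves achieves this: O → J → C → B → I → H.
Since 5 matches the lower bound, it is optimal.

5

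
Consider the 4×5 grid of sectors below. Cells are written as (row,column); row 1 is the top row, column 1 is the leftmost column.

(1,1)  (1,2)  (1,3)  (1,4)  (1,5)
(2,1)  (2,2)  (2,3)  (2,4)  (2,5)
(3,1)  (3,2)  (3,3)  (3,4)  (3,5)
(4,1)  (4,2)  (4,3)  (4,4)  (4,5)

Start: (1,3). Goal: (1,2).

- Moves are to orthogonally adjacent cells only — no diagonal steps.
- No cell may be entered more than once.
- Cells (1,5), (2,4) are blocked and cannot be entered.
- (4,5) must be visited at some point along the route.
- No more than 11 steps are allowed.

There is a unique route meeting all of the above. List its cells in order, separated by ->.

(1,3) -> (2,3) -> (3,3) -> (3,4) -> (3,5) -> (4,5) -> (4,4) -> (4,3) -> (4,2) -> (3,2) -> (2,2) -> (1,2)

Any route must reach (4,5) and still end at (1,2) within 11 moves, so the order of the required stops is forced.
Route from (1,3): down 2 to (3,3), right 2 to (3,5), down 1 to (4,5), left 3 to (4,2), up 3 to (1,2) — 11 moves in all.
Check: all required cells visited; 11 ≤ 11 moves.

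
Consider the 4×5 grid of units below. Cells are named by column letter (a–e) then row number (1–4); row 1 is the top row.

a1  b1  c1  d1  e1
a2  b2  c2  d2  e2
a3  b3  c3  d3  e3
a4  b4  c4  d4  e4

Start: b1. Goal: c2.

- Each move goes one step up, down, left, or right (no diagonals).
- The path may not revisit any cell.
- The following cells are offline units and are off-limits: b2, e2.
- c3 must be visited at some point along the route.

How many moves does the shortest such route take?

6

Any route passes through c3 somewhere between b1 and c2. Summing Manhattan distances along the two legs (b1 → c3 → c2) gives a lower bound of 3 + 1 = 4 moves.
The shortest route satisfying every rule uses 6 moves: b1 → a1 → a2 → a3 → b3 → c3 → c2.
The no-revisit rule (legs can't share cells) pushes the minimum above the 4-move bound; an exhaustive check rules out every length from 4 to 5, leaving 6 as the minimum.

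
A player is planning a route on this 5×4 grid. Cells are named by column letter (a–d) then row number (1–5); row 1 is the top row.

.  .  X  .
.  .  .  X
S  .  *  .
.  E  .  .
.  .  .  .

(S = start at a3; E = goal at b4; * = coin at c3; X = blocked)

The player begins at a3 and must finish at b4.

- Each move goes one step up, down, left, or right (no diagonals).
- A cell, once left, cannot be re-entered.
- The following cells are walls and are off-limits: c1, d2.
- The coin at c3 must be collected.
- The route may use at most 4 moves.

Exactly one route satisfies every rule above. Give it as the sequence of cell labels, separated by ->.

The 4-move cap with required stops at c3 leaves no slack for detours.
Route from a3: 2× right (reaching c3), down to c4, left to b4 — 4 moves in all.
Check: all required cells visited; 4 ≤ 4 moves.

a3 -> b3 -> c3 -> c4 -> b4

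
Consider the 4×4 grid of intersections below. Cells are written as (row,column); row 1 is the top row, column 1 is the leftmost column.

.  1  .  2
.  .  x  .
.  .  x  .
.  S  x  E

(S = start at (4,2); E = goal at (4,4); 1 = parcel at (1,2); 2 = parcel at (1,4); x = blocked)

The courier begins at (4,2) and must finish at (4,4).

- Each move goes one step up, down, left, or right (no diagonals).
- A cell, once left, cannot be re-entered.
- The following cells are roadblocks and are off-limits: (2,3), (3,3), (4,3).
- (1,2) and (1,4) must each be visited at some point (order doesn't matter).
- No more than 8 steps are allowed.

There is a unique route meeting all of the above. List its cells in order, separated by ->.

Any route must reach (1,2) and (1,4) and still end at (4,4) within 8 moves, so the order of the required stops is forced.
Route from (4,2): up 3 to (1,2), right 2 to (1,4), down 3 to (4,4) — 8 moves in all.
Check: all required cells visited; 8 ≤ 8 moves.

(4,2) -> (3,2) -> (2,2) -> (1,2) -> (1,3) -> (1,4) -> (2,4) -> (3,4) -> (4,4)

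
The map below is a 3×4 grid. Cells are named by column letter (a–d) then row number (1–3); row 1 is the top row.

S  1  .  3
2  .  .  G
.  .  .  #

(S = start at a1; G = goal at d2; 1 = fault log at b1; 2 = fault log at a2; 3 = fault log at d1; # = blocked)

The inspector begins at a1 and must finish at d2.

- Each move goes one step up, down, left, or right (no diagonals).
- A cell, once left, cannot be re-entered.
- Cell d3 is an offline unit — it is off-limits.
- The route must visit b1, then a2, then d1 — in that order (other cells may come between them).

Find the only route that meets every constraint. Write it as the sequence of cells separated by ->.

The waypoints must appear in the order b1, a2, d1, with no cell reused.
Route from a1: right to b1, down to b2, left to a2, down to a3, 2× right (reaching c3), 2× up (reaching c1), right to d1, down to d2 — 10 moves in all.
Check: order respected (1 at step 1, 2 at step 3, 3 at step 9).

a1 -> b1 -> b2 -> a2 -> a3 -> b3 -> c3 -> c2 -> c1 -> d1 -> d2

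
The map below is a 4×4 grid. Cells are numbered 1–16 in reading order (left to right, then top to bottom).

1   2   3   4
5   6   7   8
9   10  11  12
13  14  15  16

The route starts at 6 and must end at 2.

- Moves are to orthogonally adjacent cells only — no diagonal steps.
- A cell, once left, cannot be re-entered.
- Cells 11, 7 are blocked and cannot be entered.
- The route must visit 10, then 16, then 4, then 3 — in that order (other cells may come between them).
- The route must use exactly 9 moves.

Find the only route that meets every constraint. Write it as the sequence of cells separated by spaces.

The waypoints must appear in the order 10, 16, 4, 3, with no cell reused.
Route from 6: down 2 to 14, right 2 to 16, up 3 to 4, left 2 to 2 — 9 moves in all.
Check: order respected (10 at step 1, 16 at step 4, 4 at step 7, 3 at step 8); 9 moves as required.

6 10 14 15 16 12 8 4 3 2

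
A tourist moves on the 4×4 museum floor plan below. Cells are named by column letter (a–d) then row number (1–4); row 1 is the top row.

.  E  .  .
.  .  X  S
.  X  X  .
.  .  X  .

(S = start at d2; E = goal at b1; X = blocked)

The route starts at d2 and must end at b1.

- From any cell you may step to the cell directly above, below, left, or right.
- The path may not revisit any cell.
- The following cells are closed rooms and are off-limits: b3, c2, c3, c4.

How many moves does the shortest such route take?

The Manhattan distance from d2 to b1 is |2−1| + |4−2| = 3, so at least 3 moves are needed.
A route of 3 moves achieves this: d2 → d1 → c1 → b1.
Since 3 matches the lower bound, it is optimal.

3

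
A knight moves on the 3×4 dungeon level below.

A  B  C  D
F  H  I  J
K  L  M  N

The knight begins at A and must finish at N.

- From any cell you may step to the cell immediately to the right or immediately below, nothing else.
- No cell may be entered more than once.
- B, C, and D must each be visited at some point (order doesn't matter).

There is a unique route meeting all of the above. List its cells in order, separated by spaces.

A B C D J N

Moves only go right or down, so the column and row indices never decrease.
Route from A: 3× right (reaching D), 2× down (reaching N) — 5 moves in all.
Check: all required cells visited.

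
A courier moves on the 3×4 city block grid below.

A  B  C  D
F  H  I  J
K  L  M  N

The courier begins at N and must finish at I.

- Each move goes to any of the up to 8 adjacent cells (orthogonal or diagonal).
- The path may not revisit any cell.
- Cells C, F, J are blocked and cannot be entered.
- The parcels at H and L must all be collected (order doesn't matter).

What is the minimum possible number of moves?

Any route passes through H and L in some order between N and I. Summing Chebyshev distances along each leg and taking the cheapest ordering (N → H → L → I) gives a lower bound of 2 + 1 + 1 = 4 moves.
A route of 4 moves achieves this: N → M → H → L → I.
Since 4 matches the lower bound, it is optimal.

4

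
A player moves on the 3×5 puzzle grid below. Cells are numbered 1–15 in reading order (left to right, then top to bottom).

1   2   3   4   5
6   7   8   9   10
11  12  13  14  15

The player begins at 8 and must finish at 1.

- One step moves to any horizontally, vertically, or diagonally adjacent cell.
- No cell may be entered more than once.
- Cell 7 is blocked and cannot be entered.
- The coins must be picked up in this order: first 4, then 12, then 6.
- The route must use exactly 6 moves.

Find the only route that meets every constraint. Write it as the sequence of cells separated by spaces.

8 4 9 13 12 6 1

The waypoints must appear in the order 4, 12, 6, with no cell reused.
Route from 8: up-right to 4, down to 9, down-left to 13, left to 12, up-left to 6, up to 1 — 6 moves in all.
Check: order respected (4 at step 1, 12 at step 4, 6 at step 5); 6 moves as required.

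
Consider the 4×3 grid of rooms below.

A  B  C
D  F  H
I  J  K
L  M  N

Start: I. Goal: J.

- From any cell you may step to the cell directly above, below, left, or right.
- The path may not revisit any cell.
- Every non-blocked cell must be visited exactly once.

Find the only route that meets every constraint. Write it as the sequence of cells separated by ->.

I -> L -> M -> N -> K -> H -> C -> B -> A -> D -> F -> J

Need to visit all 12 open cells exactly once, starting at I and ending at J.
Cell N has only two open neighbours (K and M), so the path must pass straight through it: one of those is the cell it's entered from and the other is where it exits.
Route from I: down 1 to L, right 2 to N, up 3 to C, left 2 to A, down 1 to D, right 1 to F, down 1 to J — 11 moves in all.
Check: all 12 open cells covered.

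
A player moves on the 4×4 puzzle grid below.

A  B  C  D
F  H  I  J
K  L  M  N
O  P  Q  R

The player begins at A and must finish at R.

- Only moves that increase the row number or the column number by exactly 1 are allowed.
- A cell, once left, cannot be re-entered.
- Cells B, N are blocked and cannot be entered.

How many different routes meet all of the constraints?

A right/down-only route from A to R makes exactly 3 down-moves and 3 right-moves in some order.
With no other constraints that would be C(6,3) = 20 routes.
Subtract routes through each blocked cell (inclusion–exclusion for overlaps): − through B: 10 − through N: 10 + through B&N: 6 → 6.
That gives 6 routes.

6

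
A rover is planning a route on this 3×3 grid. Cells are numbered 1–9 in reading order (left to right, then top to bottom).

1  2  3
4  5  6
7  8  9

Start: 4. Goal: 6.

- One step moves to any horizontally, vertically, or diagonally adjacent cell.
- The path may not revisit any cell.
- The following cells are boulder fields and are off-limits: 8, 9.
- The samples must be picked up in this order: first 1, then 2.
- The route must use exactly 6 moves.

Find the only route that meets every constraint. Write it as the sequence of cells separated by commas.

The waypoints must appear in the order 1, 2, with no cell reused.
Route from 4: down to 7, up-right to 5, up-left to 1, 2× right (reaching 3), down to 6 — 6 moves in all.
Check: order respected (1 at step 3, 2 at step 4); 6 moves as required.

4, 7, 5, 1, 2, 3, 6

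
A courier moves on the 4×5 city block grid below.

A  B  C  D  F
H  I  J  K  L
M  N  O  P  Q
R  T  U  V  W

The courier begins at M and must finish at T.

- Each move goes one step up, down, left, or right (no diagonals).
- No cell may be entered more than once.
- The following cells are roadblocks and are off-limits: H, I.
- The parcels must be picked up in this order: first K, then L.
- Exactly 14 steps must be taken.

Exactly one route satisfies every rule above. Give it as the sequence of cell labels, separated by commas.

The waypoints must appear in the order K, L, with no cell reused.
Route from M: 3× right (reaching P), up to K, left to J, up to C, 2× right (reaching F), 3× down (reaching W), 3× left (reaching T) — 14 moves in all.
Check: order respected (K at step 4, L at step 9); 14 moves as required.

M, N, O, P, K, J, C, D, F, L, Q, W, V, U, T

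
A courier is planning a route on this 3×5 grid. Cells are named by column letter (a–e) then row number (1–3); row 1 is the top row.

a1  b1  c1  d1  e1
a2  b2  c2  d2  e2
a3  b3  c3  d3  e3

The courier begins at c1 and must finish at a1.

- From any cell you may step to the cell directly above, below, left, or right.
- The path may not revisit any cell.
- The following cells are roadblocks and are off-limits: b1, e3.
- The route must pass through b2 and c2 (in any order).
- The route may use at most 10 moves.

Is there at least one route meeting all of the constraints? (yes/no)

yes

One route that works: c1 → c2 → b2 → a2 → a1.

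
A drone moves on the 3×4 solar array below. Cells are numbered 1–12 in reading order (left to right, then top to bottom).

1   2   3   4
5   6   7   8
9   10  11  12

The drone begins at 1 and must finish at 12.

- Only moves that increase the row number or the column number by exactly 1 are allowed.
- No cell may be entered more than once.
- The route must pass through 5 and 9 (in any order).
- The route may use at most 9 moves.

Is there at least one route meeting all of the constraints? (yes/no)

One route that works: 1 → 5 → 9 → 10 → 11 → 12.

yes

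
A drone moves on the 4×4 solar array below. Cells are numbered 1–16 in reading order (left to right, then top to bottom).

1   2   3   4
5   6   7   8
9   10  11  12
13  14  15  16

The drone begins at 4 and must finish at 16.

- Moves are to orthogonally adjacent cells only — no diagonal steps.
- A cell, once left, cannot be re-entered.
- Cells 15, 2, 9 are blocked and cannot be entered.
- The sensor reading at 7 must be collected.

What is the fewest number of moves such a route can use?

5

Any route passes through 7 somewhere between 4 and 16. Summing Manhattan distances along the two legs (4 → 7 → 16) gives a lower bound of 2 + 3 = 5 moves.
A route of 5 moves achieves this: 4 → 8 → 7 → 11 → 12 → 16.
Since 5 matches the lower bound, it is optimal.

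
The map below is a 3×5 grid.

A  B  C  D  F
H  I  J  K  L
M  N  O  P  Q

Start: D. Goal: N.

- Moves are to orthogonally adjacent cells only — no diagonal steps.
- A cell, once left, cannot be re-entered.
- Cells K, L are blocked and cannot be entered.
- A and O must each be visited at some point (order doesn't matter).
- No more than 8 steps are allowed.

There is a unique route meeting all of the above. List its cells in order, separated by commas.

D, C, B, A, H, I, J, O, N

Any route must reach A and O and still end at N within 8 moves, so the order of the required stops is forced.
Route from D: left 3 to A, down 1 to H, right 2 to J, down 1 to O, left 1 to N — 8 moves in all.
Check: all required cells visited; 8 ≤ 8 moves.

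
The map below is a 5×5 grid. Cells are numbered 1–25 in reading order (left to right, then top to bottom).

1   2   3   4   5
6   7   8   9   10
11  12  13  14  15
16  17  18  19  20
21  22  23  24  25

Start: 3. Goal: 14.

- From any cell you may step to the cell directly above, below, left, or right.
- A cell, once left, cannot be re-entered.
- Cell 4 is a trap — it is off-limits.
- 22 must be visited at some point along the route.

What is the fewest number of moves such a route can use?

9

Any route passes through 22 somewhere between 3 and 14. Summing Manhattan distances along the two legs (3 → 22 → 14) gives a lower bound of 5 + 4 = 9 moves.
A route of 9 moves achieves this: 3 → 8 → 13 → 18 → 17 → 22 → 23 → 24 → 19 → 14.
Since 9 matches the lower bound, it is optimal.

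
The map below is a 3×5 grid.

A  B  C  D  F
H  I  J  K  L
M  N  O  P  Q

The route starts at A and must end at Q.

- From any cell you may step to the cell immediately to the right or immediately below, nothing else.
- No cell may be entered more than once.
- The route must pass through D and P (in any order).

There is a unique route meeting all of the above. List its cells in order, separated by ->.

Moves only go right or down, so the column and row indices never decrease.
Route from A: 3× right (reaching D), 2× down (reaching P), right to Q — 6 moves in all.
Check: all required cells visited.

A -> B -> C -> D -> K -> P -> Q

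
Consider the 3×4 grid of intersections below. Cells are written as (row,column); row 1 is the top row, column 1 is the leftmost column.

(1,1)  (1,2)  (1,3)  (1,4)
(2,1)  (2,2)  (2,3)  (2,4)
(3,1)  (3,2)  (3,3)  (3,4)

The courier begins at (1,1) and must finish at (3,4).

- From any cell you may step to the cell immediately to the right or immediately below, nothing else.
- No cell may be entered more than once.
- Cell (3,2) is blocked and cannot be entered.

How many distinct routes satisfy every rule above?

7

A right/down-only route from (1,1) to (3,4) makes exactly 2 down-moves and 3 right-moves in some order.
With no other constraints that would be C(5,2) = 10 routes.
Subtract routes through each blocked cell (inclusion–exclusion for overlaps): − through (3,2): 3 → 7.
That gives 7 routes.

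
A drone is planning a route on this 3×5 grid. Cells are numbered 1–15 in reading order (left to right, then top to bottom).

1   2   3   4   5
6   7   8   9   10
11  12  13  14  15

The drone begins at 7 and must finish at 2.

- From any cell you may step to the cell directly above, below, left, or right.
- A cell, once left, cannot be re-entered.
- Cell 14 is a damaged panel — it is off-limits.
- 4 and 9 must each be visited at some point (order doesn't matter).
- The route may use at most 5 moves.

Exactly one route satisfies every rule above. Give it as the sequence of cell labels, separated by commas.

The budget equals the shortest possible length, so every move has to be on a shortest route through the required cells.
Route from 7: 2× right (reaching 9), up to 4, 2× left (reaching 2) — 5 moves in all.
Check: all required cells visited; 5 ≤ 5 moves.

7, 8, 9, 4, 3, 2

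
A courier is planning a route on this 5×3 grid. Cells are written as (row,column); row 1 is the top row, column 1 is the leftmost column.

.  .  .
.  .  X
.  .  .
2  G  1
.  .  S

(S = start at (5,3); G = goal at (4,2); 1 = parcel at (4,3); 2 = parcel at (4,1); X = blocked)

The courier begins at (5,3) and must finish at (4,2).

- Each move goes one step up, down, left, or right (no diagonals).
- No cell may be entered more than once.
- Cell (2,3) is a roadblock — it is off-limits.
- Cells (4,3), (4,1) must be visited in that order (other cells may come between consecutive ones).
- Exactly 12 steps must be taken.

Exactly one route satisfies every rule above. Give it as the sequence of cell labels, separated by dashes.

The waypoints must appear in the order (4,3), (4,1), with no cell reused.
Route from (5,3): up 2 to (3,3), left 1 to (3,2), up 2 to (1,2), left 1 to (1,1), down 4 to (5,1), right 1 to (5,2), up 1 to (4,2) — 12 moves in all.
Check: order respected (1 at step 1, 2 at step 9); 12 moves as required.

(5,3) - (4,3) - (3,3) - (3,2) - (2,2) - (1,2) - (1,1) - (2,1) - (3,1) - (4,1) - (5,1) - (5,2) - (4,2)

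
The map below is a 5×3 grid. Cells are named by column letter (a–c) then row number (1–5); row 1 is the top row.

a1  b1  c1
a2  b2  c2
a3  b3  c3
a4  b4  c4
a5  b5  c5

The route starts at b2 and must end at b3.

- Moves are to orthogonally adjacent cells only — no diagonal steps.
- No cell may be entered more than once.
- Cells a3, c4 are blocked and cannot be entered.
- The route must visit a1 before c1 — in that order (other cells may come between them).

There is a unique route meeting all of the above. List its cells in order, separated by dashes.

b2 - a2 - a1 - b1 - c1 - c2 - c3 - b3

The waypoints must appear in the order a1, c1, with no cell reused.
Route from b2: left to a2, up to a1, 2× right (reaching c1), 2× down (reaching c3), left to b3 — 7 moves in all.
Check: order respected (a1 at step 2, c1 at step 4).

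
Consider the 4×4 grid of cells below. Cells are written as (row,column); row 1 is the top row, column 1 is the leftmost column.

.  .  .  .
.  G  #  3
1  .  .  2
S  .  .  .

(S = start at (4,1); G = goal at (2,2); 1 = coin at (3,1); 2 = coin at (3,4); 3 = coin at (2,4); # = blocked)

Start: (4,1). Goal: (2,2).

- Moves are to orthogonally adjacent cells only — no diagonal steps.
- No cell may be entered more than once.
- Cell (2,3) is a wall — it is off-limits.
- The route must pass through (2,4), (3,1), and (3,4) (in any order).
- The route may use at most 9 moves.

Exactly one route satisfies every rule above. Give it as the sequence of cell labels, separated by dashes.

The 9-move cap with required stops at (2,4), (3,1), (3,4) leaves no slack for detours.
Route from (4,1): up 1 to (3,1), right 3 to (3,4), up 2 to (1,4), left 2 to (1,2), down 1 to (2,2) — 9 moves in all.
Check: all required cells visited; 9 ≤ 9 moves.

(4,1) - (3,1) - (3,2) - (3,3) - (3,4) - (2,4) - (1,4) - (1,3) - (1,2) - (2,2)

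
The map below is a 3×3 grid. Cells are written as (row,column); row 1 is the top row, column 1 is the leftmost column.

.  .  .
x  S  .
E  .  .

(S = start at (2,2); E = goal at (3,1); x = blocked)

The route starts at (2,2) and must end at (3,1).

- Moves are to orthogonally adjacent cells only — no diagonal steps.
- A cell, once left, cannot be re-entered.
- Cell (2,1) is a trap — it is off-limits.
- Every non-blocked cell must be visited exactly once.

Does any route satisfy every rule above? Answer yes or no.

no

Cell (1,1) has only one open neighbour but is neither the start nor the goal, so a Hamiltonian route would have to both enter and leave it through the same neighbour — impossible without revisiting.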